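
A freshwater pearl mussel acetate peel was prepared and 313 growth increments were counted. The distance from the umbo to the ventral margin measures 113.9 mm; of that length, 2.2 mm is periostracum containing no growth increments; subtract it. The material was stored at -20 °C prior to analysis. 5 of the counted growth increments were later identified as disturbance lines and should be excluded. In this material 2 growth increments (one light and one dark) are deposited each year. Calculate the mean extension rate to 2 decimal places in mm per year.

0.73 mm per year

Adjusted count: 313 − 5 = 308 growth increments.
308 growth increments at 2 per year is 308 / 2 = 154 years.
The growth record spans 113.9 − 2.2 = 111.7 mm.
111.7 mm over 154 years gives 111.7 / 154 ≈ 0.73 mm per year.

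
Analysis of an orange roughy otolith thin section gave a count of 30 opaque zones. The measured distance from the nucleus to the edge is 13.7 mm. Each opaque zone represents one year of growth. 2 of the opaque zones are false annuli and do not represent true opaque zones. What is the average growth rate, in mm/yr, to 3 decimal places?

Adjusted count: 30 − 2 = 28 opaque zones.
Extension rate ≈ 13.7 / 28 = 0.489 mm/yr.

0.489 mm/yr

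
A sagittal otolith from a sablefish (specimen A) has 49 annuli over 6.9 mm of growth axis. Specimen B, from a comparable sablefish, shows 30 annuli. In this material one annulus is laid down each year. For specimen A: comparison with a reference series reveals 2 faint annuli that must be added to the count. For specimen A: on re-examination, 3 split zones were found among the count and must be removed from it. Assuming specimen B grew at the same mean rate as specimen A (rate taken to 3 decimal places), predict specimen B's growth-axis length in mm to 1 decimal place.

4.3 mm

Specimen A: after corrections the count is 49 − 3 + 2 = 48 annuli.
A: Extension rate ≈ 6.9 / 48 = 0.144 mm/yr.
For B, 0.144 mm/year × 30 years = 4.3 mm.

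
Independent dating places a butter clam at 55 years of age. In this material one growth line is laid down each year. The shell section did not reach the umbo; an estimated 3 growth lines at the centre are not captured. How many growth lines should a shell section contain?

52 growth lines

One growth line per year gives 55 growth lines over 55 years.
Subtracting the 3 growth lines not captured gives 55 − 3 = 52 growth lines in the record.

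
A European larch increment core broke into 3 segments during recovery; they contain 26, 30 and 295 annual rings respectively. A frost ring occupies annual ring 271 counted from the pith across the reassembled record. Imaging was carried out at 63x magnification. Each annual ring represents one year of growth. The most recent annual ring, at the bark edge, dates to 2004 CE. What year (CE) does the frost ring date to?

Total annual rings = 26 + 30 + 295 = 351.
Between annual ring 271 and the bark edge there are 351 − 271 = 80 annual rings.
2004 − 80 = 1924 CE.

1924 CE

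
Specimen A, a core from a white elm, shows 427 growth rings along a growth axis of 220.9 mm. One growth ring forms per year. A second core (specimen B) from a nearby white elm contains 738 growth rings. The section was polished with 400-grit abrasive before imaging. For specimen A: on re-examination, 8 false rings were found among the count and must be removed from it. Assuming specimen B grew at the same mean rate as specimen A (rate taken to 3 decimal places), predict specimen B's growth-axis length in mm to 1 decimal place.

Specimen A: true growth ring count = 427 − 8 = 419.
A: 220.9 mm over 419 years gives 220.9 / 419 ≈ 0.527 mm/year.
For B, 0.527 mm/year × 738 years = 388.9 mm.

388.9 mm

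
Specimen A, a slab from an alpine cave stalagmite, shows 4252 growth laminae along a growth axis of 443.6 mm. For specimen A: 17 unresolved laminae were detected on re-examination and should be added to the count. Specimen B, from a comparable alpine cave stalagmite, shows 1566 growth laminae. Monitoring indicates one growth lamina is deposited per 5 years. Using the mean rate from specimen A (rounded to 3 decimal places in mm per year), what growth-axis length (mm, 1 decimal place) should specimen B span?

Specimen A: adjusted count: 4252 + 17 = 4269 growth laminae.
Specimen A: at 5 years per growth lamina, 4269 × 5 = 21345 years.
A: Mean rate = 443.6 mm / 21345 years ≈ 0.021 mm/year.
Specimen B: 1566 growth laminae at 5 years each span 1566 × 5 = 7830 years. For B, 0.021 mm/year × 7830 years = 164.4 mm.

164.4 mm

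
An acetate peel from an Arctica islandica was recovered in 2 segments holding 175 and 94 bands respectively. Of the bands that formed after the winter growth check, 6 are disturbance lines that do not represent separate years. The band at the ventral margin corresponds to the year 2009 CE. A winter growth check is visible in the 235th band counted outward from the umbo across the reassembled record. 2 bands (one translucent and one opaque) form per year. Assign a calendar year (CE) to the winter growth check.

1995 CE

Total bands = 175 + 94 = 269.
The winter growth check sits at band 235 from the umbo, so 269 − 235 = 34 bands formed after it.
34 − 6 false = 28 true bands after the winter growth check.
Dividing by 2 bands per year: 28 / 2 = 14 years.
Counting back 14 years from 2009 CE places the winter growth check in 2009 − 14 = 1995 CE.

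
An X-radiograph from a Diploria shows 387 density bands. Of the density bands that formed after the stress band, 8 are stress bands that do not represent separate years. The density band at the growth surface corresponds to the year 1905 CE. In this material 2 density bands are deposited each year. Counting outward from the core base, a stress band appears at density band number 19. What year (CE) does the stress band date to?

387 − 19 = 368 density bands lie beyond the stress band toward the growth surface.
368 − 8 false = 360 true density bands after the stress band.
With 2 density bands per year, 360 / 2 = 180 years.
Counting back 180 years from 1905 CE places the stress band in 1905 − 180 = 1725 CE.

1725 CE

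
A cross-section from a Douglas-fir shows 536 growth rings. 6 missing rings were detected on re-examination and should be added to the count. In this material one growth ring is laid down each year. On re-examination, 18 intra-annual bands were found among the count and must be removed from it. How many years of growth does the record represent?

524 yr

True growth ring count = 536 − 18 + 6 = 524.
At one growth ring per year, that is 524 years.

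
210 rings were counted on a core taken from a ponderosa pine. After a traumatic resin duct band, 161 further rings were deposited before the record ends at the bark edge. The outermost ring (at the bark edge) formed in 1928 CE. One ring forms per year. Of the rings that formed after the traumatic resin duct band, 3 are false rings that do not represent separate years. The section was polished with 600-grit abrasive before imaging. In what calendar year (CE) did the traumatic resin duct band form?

1770 CE

161 rings formed after the traumatic resin duct band.
161 − 3 false = 158 true rings after the traumatic resin duct band.
1928 − 158 = 1770 CE.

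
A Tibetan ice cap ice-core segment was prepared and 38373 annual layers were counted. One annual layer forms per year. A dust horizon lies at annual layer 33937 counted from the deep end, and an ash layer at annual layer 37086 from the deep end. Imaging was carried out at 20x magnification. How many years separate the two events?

The two markers are separated by 37086 − 33937 = 3149 annual layers.
One annual layer per year makes the interval 3149 years.

3149 years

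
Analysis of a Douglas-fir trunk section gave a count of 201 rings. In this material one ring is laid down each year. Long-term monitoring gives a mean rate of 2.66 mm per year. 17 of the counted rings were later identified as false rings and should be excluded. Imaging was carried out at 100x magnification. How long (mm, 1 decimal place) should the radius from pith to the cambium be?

489.4 mm

Correcting the raw count gives 201 − 17 = 184 true rings.
Predicted length = 2.66 mm/year × 184 years = 489.4 mm.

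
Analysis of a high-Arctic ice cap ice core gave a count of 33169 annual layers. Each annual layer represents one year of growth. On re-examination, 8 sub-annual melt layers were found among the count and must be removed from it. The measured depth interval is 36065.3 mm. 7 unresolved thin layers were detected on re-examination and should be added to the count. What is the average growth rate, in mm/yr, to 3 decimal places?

1.087 mm/yr

True annual layer count = 33169 − 8 + 7 = 33168.
Extension rate ≈ 36065.3 / 33168 = 1.087 mm/yr.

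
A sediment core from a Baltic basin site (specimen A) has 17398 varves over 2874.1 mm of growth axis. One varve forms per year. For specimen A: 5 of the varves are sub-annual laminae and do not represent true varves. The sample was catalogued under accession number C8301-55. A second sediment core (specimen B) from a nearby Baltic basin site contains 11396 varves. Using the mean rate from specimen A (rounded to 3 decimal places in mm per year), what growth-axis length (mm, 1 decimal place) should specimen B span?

1880.3 mm

Specimen A: after corrections the count is 17398 − 5 = 17393 varves.
A: Extension rate ≈ 2874.1 / 17393 = 0.165 mm per year.
For B, 0.165 mm/year × 11396 years = 1880.3 mm.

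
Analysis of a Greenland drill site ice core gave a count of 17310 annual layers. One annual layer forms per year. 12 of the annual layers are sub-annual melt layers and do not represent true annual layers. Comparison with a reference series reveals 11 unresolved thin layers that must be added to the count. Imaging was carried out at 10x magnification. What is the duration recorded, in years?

Adjusted count: 17310 − 12 + 11 = 17309 annual layers.
With a one-to-one annual layer periodicity this is 17309 years.

17309 years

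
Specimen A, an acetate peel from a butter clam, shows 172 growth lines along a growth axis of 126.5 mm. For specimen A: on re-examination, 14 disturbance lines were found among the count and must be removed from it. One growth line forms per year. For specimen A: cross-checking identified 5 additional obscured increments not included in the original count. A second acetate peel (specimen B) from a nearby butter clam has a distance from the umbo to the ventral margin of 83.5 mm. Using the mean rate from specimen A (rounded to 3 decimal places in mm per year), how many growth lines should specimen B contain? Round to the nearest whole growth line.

108 growth lines

Specimen A: correcting the raw count gives 172 − 14 + 5 = 163 true growth lines.
A: 126.5 mm over 163 years gives 126.5 / 163 ≈ 0.776 mm/yr.
B spans 83.5 / 0.776 = 107.60 years ≈ 108 growth lines.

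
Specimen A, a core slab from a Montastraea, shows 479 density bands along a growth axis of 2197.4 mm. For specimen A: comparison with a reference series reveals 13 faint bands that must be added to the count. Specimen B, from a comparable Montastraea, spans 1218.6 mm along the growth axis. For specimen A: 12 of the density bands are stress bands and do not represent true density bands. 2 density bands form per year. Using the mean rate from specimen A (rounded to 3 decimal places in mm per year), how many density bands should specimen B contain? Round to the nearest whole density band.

Specimen A: true density band count = 479 − 12 + 13 = 480.
Specimen A: with 2 density bands per year, 480 / 2 = 240 years.
A: Extension rate ≈ 2197.4 / 240 = 9.156 mm/year.
Specimen B: 1218.6 mm / 9.156 mm per year = 133.09 years; at 2 density bands per year that is 133.09 × 2 ≈ 266 density bands.

266 density bands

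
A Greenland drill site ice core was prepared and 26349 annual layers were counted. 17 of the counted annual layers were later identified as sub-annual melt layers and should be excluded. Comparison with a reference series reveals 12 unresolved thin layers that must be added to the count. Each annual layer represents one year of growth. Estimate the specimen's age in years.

26344 years

After corrections the count is 26349 − 17 + 12 = 26344 annual layers.
One annual layer per year makes the duration 26344 years.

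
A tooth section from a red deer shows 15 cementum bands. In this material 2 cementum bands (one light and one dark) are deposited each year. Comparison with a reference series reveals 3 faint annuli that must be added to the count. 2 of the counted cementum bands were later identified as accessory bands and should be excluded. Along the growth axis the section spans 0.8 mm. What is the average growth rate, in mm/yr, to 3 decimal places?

Adjusted count: 15 − 2 + 3 = 16 cementum bands.
Dividing by 2 cementum bands per year: 16 / 2 = 8 years.
Mean rate = 0.8 mm / 8 years ≈ 0.100 mm/yr.

0.100 mm/yr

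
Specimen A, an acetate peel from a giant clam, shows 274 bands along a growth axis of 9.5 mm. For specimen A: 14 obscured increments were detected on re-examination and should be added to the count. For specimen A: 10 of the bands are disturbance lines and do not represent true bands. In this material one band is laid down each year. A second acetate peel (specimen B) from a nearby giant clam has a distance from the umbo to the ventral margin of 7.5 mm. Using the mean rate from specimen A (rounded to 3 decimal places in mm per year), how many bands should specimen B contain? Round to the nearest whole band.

221 bands

Specimen A: true band count = 274 − 10 + 14 = 278.
A: Mean rate = 9.5 mm / 278 years ≈ 0.034 mm per year.
B spans 7.5 / 0.034 = 220.59 years ≈ 221 bands.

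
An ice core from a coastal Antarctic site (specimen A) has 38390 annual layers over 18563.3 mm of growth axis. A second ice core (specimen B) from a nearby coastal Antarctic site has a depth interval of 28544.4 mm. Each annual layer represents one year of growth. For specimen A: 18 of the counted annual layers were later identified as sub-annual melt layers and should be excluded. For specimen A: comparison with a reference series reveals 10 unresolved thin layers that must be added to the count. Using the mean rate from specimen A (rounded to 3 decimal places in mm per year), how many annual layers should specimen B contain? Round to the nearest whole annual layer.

58976 annual layers

Specimen A: true annual layer count = 38390 − 18 + 10 = 38382.
A: Mean rate = 18563.3 mm / 38382 years ≈ 0.484 mm per year.
B spans 28544.4 / 0.484 = 58976.03 years ≈ 58976 annual layers.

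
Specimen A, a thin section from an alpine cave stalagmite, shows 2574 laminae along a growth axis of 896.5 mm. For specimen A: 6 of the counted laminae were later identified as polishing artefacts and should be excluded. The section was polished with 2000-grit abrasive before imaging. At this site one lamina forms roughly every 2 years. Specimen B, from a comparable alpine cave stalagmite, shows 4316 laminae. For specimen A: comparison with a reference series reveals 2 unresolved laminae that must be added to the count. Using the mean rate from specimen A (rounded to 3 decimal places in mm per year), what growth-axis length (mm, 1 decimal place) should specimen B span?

Specimen A: true lamina count = 2574 − 6 + 2 = 2570.
Specimen A: 2570 laminae at 2 years each span 2570 × 2 = 5140 years.
A: Extension rate ≈ 896.5 / 5140 = 0.174 mm/yr.
Specimen B: 4316 laminae at 2 years each span 4316 × 2 = 8632 years. For B, 0.174 mm/year × 8632 years = 1502.0 mm.

1502.0 mm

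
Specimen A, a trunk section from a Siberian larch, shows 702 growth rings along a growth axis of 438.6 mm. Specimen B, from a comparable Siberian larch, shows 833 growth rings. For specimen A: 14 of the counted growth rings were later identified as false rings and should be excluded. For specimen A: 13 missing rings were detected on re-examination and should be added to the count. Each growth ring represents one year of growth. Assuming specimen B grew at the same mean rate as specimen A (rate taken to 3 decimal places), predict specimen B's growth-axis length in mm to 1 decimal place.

521.5 mm

Specimen A: adjusted count: 702 − 14 + 13 = 701 growth rings.
A: 438.6 mm over 701 years gives 438.6 / 701 ≈ 0.626 mm per year.
For B, 0.626 mm/year × 833 years = 521.5 mm.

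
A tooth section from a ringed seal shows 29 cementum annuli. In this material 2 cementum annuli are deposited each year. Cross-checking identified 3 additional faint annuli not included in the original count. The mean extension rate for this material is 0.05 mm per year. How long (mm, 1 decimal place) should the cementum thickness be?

0.8 mm

Correcting the raw count gives 29 + 3 = 32 true cementum annuli.
32 cementum annuli at 2 per year is 32 / 2 = 16 years.
16 years at 0.05 mm/year gives 0.05 × 16 = 0.8 mm.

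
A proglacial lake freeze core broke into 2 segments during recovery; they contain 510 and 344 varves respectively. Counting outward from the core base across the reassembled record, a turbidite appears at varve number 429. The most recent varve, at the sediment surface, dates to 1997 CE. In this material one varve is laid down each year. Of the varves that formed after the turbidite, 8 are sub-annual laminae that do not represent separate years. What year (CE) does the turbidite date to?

1580 CE

Total varves = 510 + 344 = 854.
854 − 429 = 425 varves lie beyond the turbidite toward the sediment surface.
425 − 8 false = 417 true varves after the turbidite.
The varve at the sediment surface is 1997 CE, so the turbidite dates to 1997 − 417 = 1580 CE.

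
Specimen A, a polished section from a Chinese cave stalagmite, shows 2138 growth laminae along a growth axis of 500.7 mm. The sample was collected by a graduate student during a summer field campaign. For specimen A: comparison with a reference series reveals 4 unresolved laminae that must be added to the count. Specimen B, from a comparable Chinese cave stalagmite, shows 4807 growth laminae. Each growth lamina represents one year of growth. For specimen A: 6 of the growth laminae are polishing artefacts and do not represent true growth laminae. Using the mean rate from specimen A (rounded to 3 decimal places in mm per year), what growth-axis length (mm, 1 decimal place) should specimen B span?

Specimen A: after corrections the count is 2138 − 6 + 4 = 2136 growth laminae.
A: 500.7 mm over 2136 years gives 500.7 / 2136 ≈ 0.234 mm per year.
For B, 0.234 mm/year × 4807 years = 1124.8 mm.

1124.8 mm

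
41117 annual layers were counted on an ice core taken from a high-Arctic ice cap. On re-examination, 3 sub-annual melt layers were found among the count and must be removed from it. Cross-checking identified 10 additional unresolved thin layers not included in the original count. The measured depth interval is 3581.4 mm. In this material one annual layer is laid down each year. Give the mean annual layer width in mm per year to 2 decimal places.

True annual layer count = 41117 − 3 + 10 = 41124.
Extension rate ≈ 3581.4 / 41124 = 0.09 mm per year.

0.09 mm per year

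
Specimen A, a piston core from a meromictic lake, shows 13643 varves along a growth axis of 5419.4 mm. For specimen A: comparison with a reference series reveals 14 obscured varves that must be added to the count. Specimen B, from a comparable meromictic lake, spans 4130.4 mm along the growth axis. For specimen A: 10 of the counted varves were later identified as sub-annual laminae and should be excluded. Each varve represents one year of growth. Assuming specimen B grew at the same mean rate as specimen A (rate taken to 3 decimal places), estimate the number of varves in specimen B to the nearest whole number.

Specimen A: adjusted count: 13643 − 10 + 14 = 13647 varves.
A: Mean rate = 5419.4 mm / 13647 years ≈ 0.397 mm per year.
For B, 4130.4 / 0.397 = 10404.03 years ≈ 10404 varves.

10404 varves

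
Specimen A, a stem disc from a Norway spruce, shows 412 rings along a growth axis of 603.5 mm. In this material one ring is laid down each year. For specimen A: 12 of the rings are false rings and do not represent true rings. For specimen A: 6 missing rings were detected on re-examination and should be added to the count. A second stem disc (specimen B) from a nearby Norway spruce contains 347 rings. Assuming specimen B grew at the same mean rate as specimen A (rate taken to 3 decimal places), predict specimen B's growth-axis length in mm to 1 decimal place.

Specimen A: true ring count = 412 − 12 + 6 = 406.
A: Extension rate ≈ 603.5 / 406 = 1.486 mm/yr.
B's length ≈ 1.486 × 347 = 515.6 mm.

515.6 mm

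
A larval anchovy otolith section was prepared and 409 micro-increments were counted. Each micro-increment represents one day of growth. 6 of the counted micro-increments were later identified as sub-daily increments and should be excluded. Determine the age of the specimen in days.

403 days

After corrections the count is 409 − 6 = 403 micro-increments.
One micro-increment per day makes the duration 403 days.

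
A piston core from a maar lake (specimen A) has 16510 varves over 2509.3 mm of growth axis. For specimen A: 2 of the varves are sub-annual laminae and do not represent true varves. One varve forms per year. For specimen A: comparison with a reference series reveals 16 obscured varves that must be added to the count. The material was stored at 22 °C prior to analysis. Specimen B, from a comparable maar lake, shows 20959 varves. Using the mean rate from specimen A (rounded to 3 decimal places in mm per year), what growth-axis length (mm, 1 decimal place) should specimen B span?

Specimen A: true varve count = 16510 − 2 + 16 = 16524.
A: 2509.3 mm over 16524 years gives 2509.3 / 16524 ≈ 0.152 mm/year.
For B, 0.152 mm/year × 20959 years = 3185.8 mm.

3185.8 mm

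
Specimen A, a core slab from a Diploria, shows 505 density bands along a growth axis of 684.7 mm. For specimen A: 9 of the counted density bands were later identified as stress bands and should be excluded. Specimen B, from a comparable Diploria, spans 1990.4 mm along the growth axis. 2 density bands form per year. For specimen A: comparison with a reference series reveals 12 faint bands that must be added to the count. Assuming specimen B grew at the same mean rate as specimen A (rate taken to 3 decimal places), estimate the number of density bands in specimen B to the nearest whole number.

1477 density bands

Specimen A: correcting the raw count gives 505 − 9 + 12 = 508 true density bands.
Specimen A: dividing by 2 density bands per year: 508 / 2 = 254 years.
A: Mean rate = 684.7 mm / 254 years ≈ 2.696 mm per year.
For B, 1990.4 / 2.696 = 738.28 years; at 2 density bands per year that is 738.28 × 2 ≈ 1477 density bands.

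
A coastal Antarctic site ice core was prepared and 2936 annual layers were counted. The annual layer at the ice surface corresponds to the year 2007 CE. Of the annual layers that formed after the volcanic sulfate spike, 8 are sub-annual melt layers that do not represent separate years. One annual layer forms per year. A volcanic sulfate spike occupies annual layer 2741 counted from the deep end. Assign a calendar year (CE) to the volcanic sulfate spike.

1820 CE

The volcanic sulfate spike sits at annual layer 2741 from the deep end, so 2936 − 2741 = 195 annual layers formed after it.
195 − 8 false = 187 true annual layers after the volcanic sulfate spike.
Counting back 187 years from 2007 CE places the volcanic sulfate spike in 2007 − 187 = 1820 CE.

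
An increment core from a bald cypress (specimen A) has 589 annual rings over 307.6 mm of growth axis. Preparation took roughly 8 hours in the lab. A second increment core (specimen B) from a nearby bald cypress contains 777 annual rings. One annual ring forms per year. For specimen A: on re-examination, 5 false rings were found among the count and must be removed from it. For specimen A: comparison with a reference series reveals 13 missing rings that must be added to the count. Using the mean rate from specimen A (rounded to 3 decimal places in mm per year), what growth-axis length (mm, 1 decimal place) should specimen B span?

Specimen A: correcting the raw count gives 589 − 5 + 13 = 597 true annual rings.
A: 307.6 mm over 597 years gives 307.6 / 597 ≈ 0.515 mm/year.
For B, 0.515 mm/year × 777 years = 400.2 mm.

400.2 mm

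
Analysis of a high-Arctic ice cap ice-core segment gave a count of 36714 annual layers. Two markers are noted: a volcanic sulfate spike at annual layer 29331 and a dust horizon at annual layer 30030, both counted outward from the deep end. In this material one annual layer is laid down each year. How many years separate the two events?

699 yr

The two markers are separated by 30030 − 29331 = 699 annual layers.
One annual layer per year makes the interval 699 years.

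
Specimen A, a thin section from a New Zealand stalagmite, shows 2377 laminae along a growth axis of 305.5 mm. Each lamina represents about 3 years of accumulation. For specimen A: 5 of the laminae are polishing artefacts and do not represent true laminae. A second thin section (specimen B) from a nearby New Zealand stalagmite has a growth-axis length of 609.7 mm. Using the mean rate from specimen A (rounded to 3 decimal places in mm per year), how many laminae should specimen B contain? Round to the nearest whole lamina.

4726 laminae

Specimen A: after corrections the count is 2377 − 5 = 2372 laminae.
Specimen A: multiplying by 3 years per lamina: 2372 × 3 = 7116 years.
A: 305.5 mm over 7116 years gives 305.5 / 7116 ≈ 0.043 mm/yr.
For B, 609.7 / 0.043 = 14179.07 years; at 3 years per lamina that is 14179.07 / 3 ≈ 4726 laminae.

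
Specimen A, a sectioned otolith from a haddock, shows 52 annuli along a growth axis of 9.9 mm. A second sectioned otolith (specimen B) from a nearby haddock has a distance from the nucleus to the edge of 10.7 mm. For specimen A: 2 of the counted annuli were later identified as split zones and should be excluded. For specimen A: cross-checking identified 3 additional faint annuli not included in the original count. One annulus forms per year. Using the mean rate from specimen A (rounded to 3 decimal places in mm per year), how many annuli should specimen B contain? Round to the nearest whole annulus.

57 annuli

Specimen A: after corrections the count is 52 − 2 + 3 = 53 annuli.
A: 9.9 mm over 53 years gives 9.9 / 53 ≈ 0.187 mm per year.
For B, 10.7 / 0.187 = 57.22 years ≈ 57 annuli.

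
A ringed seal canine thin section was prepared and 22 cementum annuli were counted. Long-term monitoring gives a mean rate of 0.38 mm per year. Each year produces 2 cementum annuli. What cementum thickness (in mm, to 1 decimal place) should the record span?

4.2 mm

22 cementum annuli at 2 per year is 22 / 2 = 11 years.
Predicted length = 0.38 mm/year × 11 years = 4.2 mm.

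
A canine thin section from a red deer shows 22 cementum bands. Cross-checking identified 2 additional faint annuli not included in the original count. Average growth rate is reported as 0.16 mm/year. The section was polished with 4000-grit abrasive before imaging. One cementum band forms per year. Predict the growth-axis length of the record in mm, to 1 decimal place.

Adjusted count: 22 + 2 = 24 cementum bands.
24 years at 0.16 mm/year gives 0.16 × 24 = 3.8 mm.

3.8 mm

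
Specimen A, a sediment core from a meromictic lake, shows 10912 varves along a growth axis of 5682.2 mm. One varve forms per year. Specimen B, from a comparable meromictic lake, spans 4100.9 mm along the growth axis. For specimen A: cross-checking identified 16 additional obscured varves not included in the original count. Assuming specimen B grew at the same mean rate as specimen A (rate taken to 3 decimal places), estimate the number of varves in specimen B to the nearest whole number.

7886 varves

Specimen A: true varve count = 10912 + 16 = 10928.
A: Mean rate = 5682.2 mm / 10928 years ≈ 0.520 mm per year.
For B, 4100.9 / 0.520 = 7886.35 years ≈ 7886 varves.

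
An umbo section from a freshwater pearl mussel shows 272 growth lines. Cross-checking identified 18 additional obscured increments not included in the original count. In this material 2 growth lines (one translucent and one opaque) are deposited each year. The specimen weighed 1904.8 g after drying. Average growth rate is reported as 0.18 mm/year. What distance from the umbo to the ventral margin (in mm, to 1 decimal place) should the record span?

26.1 mm

True growth line count = 272 + 18 = 290.
With 2 growth lines per year, 290 / 2 = 145 years.
145 years at 0.18 mm/year gives 0.18 × 145 = 26.1 mm.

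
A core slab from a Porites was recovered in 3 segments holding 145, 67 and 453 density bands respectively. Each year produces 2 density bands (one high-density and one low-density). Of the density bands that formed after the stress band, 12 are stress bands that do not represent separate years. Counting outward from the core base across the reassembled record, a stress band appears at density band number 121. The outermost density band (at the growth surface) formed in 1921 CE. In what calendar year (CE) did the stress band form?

Total density bands = 145 + 67 + 453 = 665.
The stress band sits at density band 121 from the core base, so 665 − 121 = 544 density bands formed after it.
544 − 12 false = 532 true density bands after the stress band.
532 density bands at 2 per year is 532 / 2 = 266 years.
Counting back 266 years from 1921 CE places the stress band in 1921 − 266 = 1655 CE.

1655 CE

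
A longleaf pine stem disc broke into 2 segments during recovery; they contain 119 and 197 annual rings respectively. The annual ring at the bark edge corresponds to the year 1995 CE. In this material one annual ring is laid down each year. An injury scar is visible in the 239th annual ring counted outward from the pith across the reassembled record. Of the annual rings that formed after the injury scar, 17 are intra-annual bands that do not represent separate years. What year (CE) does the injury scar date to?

1935 CE

Total annual rings = 119 + 197 = 316.
The injury scar sits at annual ring 239 from the pith, so 316 − 239 = 77 annual rings formed after it.
Excluding 17 false annual rings: 77 − 17 = 60.
Counting back 60 years from 1995 CE places the injury scar in 1995 − 60 = 1935 CE.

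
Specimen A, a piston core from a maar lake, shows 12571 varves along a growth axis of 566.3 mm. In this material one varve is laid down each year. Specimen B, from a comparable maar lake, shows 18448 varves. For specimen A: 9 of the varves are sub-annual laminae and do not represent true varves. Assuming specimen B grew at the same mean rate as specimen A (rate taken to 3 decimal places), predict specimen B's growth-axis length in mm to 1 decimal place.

830.2 mm

Specimen A: adjusted count: 12571 − 9 = 12562 varves.
A: Mean rate = 566.3 mm / 12562 years ≈ 0.045 mm per year.
For B, 0.045 mm/year × 18448 years = 830.2 mm.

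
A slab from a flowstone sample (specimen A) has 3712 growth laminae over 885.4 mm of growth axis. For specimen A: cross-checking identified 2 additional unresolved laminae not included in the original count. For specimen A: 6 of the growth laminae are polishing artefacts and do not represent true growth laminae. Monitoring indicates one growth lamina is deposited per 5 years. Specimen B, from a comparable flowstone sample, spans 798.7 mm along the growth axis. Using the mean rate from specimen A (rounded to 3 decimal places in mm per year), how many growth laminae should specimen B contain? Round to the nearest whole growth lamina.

3328 growth laminae

Specimen A: true growth lamina count = 3712 − 6 + 2 = 3708.
Specimen A: multiplying by 5 years per growth lamina: 3708 × 5 = 18540 years.
A: Mean rate = 885.4 mm / 18540 years ≈ 0.048 mm per year.
Specimen B: 798.7 mm / 0.048 mm per year = 16639.58 years; at 5 years per growth lamina that is 16639.58 / 5 ≈ 3328 growth laminae.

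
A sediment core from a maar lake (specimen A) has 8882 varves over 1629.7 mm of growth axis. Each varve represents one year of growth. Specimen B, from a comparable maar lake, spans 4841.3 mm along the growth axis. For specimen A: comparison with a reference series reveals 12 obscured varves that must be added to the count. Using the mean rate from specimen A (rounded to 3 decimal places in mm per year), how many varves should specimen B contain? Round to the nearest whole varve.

Specimen A: correcting the raw count gives 8882 + 12 = 8894 true varves.
A: Mean rate = 1629.7 mm / 8894 years ≈ 0.183 mm/year.
Specimen B: 4841.3 mm / 0.183 mm per year = 26455.19 years ≈ 26455 varves.

26455 varves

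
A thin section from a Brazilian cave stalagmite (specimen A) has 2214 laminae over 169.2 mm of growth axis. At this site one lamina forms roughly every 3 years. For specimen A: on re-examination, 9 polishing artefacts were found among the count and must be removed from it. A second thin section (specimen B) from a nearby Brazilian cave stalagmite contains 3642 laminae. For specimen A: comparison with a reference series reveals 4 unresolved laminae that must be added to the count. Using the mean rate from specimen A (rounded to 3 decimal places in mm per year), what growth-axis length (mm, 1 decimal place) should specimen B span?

Specimen A: true lamina count = 2214 − 9 + 4 = 2209.
Specimen A: 2209 laminae at 3 years each span 2209 × 3 = 6627 years.
A: 169.2 mm over 6627 years gives 169.2 / 6627 ≈ 0.026 mm per year.
Specimen B: at 3 years per lamina, 3642 × 3 = 10926 years. For B, 0.026 mm/year × 10926 years = 284.1 mm.

284.1 mm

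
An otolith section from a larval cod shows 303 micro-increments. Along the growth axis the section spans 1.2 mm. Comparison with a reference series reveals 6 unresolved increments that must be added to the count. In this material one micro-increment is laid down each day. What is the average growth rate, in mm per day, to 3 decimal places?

0.004 mm per day

Correcting the raw count gives 303 + 6 = 309 true micro-increments.
1.2 mm over 309 days gives 1.2 / 309 ≈ 0.004 mm per day.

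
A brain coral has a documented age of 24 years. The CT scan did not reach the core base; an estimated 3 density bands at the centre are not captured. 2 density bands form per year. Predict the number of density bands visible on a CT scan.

Expected density bands: 24 × 2 = 48.
Subtracting the 3 density bands not captured gives 48 − 3 = 45 density bands in the record.

45 density bands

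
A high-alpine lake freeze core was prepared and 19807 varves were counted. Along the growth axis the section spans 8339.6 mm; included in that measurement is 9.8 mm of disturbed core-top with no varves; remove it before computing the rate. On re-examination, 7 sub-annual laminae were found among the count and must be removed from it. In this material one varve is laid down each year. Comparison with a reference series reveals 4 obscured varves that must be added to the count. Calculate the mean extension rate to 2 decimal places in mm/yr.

True varve count = 19807 − 7 + 4 = 19804.
The growth record spans 8339.6 − 9.8 = 8329.8 mm.
Extension rate ≈ 8329.8 / 19804 = 0.42 mm/yr.

0.42 mm/yr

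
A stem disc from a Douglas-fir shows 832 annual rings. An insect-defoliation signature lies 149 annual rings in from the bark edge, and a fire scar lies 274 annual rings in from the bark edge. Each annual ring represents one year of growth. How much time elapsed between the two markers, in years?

125 yr

274 − 149 = 125 annual rings lie between the two events.
At one annual ring per year, 125 years elapsed between them.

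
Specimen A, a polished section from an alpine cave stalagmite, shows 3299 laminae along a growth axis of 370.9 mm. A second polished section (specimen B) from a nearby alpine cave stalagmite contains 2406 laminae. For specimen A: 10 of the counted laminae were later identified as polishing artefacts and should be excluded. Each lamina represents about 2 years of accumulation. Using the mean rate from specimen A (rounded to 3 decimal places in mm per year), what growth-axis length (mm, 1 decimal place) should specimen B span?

Specimen A: after corrections the count is 3299 − 10 = 3289 laminae.
Specimen A: at 2 years per lamina, 3289 × 2 = 6578 years.
A: Mean rate = 370.9 mm / 6578 years ≈ 0.056 mm per year.
Specimen B: at 2 years per lamina, 2406 × 2 = 4812 years. For B, 0.056 mm/year × 4812 years = 269.5 mm.

269.5 mm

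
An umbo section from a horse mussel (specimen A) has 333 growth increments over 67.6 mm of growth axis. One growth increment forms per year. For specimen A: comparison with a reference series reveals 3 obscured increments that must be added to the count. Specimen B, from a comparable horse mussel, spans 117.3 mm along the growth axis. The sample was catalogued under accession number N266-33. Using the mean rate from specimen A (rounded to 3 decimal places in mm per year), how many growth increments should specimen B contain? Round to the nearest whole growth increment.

Specimen A: true growth increment count = 333 + 3 = 336.
A: Mean rate = 67.6 mm / 336 years ≈ 0.201 mm/year.
B spans 117.3 / 0.201 = 583.58 years ≈ 584 growth increments.

584 growth increments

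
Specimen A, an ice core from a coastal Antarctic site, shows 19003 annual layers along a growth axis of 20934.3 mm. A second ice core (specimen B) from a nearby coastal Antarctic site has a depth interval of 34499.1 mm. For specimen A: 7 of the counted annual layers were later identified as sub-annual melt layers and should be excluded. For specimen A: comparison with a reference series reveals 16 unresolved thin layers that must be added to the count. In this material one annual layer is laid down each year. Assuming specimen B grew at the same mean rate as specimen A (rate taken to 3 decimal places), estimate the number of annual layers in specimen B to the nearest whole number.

31334 annual layers

Specimen A: true annual layer count = 19003 − 7 + 16 = 19012.
A: 20934.3 mm over 19012 years gives 20934.3 / 19012 ≈ 1.101 mm/yr.
For B, 34499.1 / 1.101 = 31334.33 years ≈ 31334 annual layers.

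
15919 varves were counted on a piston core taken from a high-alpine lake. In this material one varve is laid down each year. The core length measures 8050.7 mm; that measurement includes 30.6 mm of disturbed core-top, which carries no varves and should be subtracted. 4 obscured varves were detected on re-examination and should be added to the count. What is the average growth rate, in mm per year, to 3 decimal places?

After corrections the count is 15919 + 4 = 15923 varves.
The growth record spans 8050.7 − 30.6 = 8020.1 mm.
Extension rate ≈ 8020.1 / 15923 = 0.504 mm per year.

0.504 mm per year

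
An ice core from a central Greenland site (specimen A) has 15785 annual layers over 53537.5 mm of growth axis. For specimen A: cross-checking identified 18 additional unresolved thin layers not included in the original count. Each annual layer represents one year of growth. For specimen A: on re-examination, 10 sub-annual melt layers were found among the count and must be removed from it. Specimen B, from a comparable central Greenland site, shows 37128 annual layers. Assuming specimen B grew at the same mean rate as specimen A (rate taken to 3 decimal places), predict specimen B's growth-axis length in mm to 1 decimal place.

125863.9 mm

Specimen A: correcting the raw count gives 15785 − 10 + 18 = 15793 true annual layers.
A: Extension rate ≈ 53537.5 / 15793 = 3.390 mm/yr.
For B, 3.390 mm/year × 37128 years = 125863.9 mm.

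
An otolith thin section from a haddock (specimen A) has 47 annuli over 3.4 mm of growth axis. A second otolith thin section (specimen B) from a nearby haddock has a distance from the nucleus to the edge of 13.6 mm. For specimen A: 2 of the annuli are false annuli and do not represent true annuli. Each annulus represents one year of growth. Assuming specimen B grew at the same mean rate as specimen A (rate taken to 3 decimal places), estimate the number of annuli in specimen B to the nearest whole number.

Specimen A: adjusted count: 47 − 2 = 45 annuli.
A: Extension rate ≈ 3.4 / 45 = 0.076 mm per year.
Specimen B: 13.6 mm / 0.076 mm per year = 178.95 years ≈ 179 annuli.

179 annuli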